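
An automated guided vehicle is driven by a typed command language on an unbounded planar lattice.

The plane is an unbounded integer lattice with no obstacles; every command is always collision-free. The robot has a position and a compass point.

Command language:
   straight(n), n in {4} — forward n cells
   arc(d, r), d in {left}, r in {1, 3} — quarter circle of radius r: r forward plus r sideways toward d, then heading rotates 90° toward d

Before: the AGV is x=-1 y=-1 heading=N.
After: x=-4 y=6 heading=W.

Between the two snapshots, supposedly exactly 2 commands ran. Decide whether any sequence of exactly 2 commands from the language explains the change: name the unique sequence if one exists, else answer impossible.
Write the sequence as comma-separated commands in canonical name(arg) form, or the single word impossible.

straight(4), arc(left, 3)

key: order matters: swapping straight(4) and arc(left, 3) lands elsewhere
initial: x=-1 y=-1 heading=N
1. straight(4) → x=-1 y=3 heading=N
2. arc(left, 3) → x=-4 y=6 heading=W
all 9 alternatives checked — unique.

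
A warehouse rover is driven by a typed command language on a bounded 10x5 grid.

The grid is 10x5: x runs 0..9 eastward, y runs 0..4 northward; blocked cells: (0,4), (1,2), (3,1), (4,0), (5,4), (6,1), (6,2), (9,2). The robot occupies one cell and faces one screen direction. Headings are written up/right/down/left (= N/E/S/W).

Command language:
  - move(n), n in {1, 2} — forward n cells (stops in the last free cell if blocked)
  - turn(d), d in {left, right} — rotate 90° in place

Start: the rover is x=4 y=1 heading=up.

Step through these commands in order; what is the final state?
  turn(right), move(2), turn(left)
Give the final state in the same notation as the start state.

from: x=4 y=1 heading=up
t=1 turn(right) ⇒ x=4 y=1 heading=right
t=2 move(2) ⇒ x=5 y=1 heading=right
t=3 turn(left) ⇒ x=5 y=1 heading=up

x=5 y=1 heading=up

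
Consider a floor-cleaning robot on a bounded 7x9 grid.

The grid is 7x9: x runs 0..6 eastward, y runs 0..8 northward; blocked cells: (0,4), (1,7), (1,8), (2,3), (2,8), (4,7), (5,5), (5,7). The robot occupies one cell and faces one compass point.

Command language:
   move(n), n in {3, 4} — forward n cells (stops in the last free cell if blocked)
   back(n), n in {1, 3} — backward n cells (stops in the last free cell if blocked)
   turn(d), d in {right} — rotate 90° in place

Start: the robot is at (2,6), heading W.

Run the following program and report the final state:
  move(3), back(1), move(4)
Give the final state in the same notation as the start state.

at (0,6), heading W

t0: at (2,6), heading W
step 1 (move(3)): at (0,6), heading W
step 2 (back(1)): at (1,6), heading W
step 3 (move(4)): at (0,6), heading W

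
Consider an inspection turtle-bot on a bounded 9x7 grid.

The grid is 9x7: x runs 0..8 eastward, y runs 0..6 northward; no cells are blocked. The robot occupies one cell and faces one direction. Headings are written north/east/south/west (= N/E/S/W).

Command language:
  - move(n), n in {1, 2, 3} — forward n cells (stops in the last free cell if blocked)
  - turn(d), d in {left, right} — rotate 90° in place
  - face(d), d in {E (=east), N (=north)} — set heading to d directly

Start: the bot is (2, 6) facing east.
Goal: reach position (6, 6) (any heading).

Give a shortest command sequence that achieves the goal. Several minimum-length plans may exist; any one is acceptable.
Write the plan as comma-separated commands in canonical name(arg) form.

begin: (2, 6) facing east
1. move(2) → (4, 6) facing east
2. move(2) → (6, 6) facing east
shorter routes all fall short; 2 is best.

move(2), move(2)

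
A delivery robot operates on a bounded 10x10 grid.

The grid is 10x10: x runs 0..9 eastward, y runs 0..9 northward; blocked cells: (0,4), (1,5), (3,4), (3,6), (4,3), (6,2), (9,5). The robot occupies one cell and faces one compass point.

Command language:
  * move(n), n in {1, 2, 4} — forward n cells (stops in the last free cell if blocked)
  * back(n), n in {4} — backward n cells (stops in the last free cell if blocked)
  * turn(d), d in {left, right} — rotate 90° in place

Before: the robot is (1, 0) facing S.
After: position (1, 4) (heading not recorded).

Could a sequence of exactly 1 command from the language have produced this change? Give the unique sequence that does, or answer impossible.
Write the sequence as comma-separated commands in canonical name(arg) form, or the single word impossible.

back(4)

start: (1, 0) facing S
[1] after back(4): (1, 4) facing S
no rival 1-sequence matches.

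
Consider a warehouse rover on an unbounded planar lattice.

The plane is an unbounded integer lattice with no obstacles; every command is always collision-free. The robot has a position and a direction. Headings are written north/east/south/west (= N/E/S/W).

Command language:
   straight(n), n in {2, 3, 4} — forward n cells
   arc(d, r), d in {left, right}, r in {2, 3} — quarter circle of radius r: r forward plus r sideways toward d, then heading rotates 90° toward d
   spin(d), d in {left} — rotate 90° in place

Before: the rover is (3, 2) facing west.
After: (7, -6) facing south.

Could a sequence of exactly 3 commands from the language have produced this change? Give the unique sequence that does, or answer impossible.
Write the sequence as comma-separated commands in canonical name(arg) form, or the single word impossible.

key: running arc(right, 3) before arc(left, 2) would end elsewhere — order is forced
t0: (3, 2) facing west
t=1 arc(left, 2) ⇒ (1, 0) facing south
t=2 arc(left, 3) ⇒ (4, -3) facing east
t=3 arc(right, 3) ⇒ (7, -6) facing south
no rival 3-sequence matches.

arc(left, 2), arc(left, 3), arc(right, 3)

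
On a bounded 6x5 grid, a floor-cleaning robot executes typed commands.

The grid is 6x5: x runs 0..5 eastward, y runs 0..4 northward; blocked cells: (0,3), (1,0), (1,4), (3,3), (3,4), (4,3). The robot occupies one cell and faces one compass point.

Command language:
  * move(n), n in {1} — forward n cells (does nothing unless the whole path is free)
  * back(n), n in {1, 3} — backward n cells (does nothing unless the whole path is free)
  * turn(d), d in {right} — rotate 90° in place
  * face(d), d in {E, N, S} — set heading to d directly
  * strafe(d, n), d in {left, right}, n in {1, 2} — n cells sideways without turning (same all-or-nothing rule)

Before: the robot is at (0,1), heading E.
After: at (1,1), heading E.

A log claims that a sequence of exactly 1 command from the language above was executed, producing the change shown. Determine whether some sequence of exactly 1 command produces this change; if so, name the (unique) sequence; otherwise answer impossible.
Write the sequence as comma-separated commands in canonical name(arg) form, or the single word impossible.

move(1)

key: heading stays E — the single command does not turn
begin: at (0,1), heading E
t=1 move(1) ⇒ at (1,1), heading E
all 11 alternatives checked — unique.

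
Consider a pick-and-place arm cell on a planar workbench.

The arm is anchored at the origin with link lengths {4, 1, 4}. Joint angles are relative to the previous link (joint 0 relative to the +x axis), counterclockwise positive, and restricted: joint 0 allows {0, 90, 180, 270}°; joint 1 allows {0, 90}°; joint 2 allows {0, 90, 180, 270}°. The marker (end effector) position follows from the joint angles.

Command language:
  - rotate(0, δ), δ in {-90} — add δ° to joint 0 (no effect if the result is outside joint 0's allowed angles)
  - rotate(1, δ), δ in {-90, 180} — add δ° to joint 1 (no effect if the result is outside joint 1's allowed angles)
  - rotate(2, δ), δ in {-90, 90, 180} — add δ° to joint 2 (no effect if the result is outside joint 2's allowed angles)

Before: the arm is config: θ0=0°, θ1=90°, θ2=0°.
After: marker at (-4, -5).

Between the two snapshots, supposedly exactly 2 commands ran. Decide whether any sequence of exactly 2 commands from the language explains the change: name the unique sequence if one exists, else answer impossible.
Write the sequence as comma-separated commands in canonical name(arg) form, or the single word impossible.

rotate(0, -90), rotate(0, -90)

begin: config: θ0=0°, θ1=90°, θ2=0°
t=1 rotate(0, -90) ⇒ config: θ0=270°, θ1=90°, θ2=0°
t=2 rotate(0, -90) ⇒ config: θ0=180°, θ1=90°, θ2=0°
uniquely the one of 36 2-step routes that fits.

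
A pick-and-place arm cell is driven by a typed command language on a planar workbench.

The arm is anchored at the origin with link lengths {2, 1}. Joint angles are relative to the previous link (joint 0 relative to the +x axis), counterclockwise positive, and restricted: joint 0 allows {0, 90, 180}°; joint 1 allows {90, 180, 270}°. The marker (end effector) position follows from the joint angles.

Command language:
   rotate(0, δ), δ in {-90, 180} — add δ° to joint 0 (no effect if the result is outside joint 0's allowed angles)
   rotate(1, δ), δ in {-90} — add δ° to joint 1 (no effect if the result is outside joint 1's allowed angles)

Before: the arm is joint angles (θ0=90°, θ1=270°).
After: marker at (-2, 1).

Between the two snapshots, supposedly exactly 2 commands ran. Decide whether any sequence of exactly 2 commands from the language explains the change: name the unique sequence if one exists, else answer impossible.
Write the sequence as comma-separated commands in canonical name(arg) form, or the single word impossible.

rotate(0, -90), rotate(0, 180)

key: order matters: swapping rotate(0, -90) and rotate(0, 180) lands elsewhere
begin: joint angles (θ0=90°, θ1=270°)
t=1 rotate(0, -90) ⇒ joint angles (θ0=0°, θ1=270°)
t=2 rotate(0, 180) ⇒ joint angles (θ0=180°, θ1=270°)
all 9 alternatives checked — unique.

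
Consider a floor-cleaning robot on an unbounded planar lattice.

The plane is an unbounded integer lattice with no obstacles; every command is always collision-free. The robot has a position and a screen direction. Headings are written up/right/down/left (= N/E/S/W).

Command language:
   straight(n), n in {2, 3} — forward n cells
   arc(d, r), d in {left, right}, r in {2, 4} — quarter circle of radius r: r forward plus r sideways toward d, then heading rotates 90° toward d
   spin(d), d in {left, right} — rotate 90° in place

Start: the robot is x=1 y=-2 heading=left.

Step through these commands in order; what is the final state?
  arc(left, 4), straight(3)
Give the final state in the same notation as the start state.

begin: x=1 y=-2 heading=left
1. arc(left, 4) → x=-3 y=-6 heading=down
2. straight(3) → x=-3 y=-9 heading=down

x=-3 y=-9 heading=down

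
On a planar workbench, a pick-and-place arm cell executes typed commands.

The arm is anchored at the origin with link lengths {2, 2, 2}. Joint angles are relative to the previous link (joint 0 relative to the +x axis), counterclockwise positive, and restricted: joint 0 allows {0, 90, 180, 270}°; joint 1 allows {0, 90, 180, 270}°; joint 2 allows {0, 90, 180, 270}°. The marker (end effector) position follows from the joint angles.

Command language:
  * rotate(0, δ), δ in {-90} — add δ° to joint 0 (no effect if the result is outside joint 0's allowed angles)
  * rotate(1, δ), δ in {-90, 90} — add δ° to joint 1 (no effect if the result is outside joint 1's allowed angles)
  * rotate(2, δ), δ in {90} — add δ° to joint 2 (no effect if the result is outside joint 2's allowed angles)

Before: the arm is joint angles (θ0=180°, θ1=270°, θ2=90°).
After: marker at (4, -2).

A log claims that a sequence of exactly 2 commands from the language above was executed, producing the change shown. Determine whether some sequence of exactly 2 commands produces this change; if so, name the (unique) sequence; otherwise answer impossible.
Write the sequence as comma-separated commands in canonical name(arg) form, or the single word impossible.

t0: joint angles (θ0=180°, θ1=270°, θ2=90°)
1. rotate(0, -90) → joint angles (θ0=90°, θ1=270°, θ2=90°)
2. rotate(0, -90) → joint angles (θ0=0°, θ1=270°, θ2=90°)
no rival 2-sequence matches.

rotate(0, -90), rotate(0, -90)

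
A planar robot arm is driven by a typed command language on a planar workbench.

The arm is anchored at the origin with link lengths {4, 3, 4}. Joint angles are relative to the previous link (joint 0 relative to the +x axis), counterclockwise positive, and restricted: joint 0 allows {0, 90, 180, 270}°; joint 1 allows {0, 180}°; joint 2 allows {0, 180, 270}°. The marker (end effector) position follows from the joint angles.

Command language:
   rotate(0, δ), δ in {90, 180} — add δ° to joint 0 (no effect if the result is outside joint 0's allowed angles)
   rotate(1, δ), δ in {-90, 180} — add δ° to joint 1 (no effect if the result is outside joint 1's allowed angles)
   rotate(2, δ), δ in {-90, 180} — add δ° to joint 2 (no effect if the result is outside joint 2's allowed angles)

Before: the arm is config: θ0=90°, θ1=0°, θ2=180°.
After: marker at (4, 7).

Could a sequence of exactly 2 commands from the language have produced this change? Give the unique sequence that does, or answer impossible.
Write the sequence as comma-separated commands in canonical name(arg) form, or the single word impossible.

key: order matters: swapping rotate(2, 180) and rotate(2, -90) lands elsewhere
start: config: θ0=90°, θ1=0°, θ2=180°
t=1 rotate(2, 180) ⇒ config: θ0=90°, θ1=0°, θ2=0°
t=2 rotate(2, -90) ⇒ config: θ0=90°, θ1=0°, θ2=270°
uniquely the one of 36 2-step routes that fits.

rotate(2, 180), rotate(2, -90)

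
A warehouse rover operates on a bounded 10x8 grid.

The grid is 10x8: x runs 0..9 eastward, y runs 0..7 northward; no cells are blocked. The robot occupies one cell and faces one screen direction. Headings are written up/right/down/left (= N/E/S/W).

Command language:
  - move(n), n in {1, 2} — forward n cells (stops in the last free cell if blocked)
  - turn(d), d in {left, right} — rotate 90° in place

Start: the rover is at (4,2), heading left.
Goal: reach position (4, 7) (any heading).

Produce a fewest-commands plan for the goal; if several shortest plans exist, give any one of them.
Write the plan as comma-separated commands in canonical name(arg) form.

initial: at (4,2), heading left
[1] after turn(right): at (4,2), heading up
[2] after move(1): at (4,3), heading up
[3] after move(2): at (4,5), heading up
[4] after move(2): at (4,7), heading up
shorter routes all fall short; 4 is best.

turn(right), move(1), move(2), move(2)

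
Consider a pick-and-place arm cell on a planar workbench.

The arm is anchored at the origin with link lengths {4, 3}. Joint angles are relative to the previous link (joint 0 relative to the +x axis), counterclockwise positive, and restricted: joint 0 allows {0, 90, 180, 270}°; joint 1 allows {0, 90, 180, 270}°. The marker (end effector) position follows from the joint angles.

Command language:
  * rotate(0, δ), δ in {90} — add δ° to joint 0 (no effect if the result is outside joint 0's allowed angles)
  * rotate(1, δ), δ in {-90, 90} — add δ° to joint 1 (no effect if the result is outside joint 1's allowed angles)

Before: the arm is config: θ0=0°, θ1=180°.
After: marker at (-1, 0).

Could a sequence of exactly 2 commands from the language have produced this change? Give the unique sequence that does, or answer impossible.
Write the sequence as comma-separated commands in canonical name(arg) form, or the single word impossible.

rotate(0, 90), rotate(0, 90)

initial: config: θ0=0°, θ1=180°
t=1 rotate(0, 90) ⇒ config: θ0=90°, θ1=180°
t=2 rotate(0, 90) ⇒ config: θ0=180°, θ1=180°
no rival 2-sequence matches.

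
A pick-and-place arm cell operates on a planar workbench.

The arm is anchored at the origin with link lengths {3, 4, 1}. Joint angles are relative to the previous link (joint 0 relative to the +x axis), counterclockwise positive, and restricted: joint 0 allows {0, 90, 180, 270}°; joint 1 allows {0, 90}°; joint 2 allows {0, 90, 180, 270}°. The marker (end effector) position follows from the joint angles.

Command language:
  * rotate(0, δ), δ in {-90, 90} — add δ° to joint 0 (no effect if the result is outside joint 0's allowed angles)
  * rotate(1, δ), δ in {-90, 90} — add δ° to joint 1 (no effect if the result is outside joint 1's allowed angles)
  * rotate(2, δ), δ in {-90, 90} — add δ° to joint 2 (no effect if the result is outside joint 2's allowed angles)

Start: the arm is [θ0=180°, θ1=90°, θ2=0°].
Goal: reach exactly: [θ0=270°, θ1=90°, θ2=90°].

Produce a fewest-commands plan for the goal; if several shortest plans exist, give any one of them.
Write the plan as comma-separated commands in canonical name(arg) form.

t0: [θ0=180°, θ1=90°, θ2=0°]
[1] after rotate(0, 90): [θ0=270°, θ1=90°, θ2=0°]
[2] after rotate(2, 90): [θ0=270°, θ1=90°, θ2=90°]
minimal: 2 command(s), checked below 2.

rotate(0, 90), rotate(2, 90)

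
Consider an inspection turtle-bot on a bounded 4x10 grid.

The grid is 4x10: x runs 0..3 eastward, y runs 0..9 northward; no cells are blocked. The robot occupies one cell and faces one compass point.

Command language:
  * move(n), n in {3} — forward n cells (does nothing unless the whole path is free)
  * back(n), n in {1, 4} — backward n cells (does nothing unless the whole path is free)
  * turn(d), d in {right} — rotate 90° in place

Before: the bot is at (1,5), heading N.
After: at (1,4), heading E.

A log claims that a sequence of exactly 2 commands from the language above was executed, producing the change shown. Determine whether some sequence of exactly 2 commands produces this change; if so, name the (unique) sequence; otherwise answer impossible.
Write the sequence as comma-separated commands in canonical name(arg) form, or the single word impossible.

key: cell and facing (now E) both changed — the 2 commands mix motion and turning
start: at (1,5), heading N
t=1 back(1) ⇒ at (1,4), heading N
t=2 turn(right) ⇒ at (1,4), heading E
no other 2-command option fits: unique.

back(1), turn(right)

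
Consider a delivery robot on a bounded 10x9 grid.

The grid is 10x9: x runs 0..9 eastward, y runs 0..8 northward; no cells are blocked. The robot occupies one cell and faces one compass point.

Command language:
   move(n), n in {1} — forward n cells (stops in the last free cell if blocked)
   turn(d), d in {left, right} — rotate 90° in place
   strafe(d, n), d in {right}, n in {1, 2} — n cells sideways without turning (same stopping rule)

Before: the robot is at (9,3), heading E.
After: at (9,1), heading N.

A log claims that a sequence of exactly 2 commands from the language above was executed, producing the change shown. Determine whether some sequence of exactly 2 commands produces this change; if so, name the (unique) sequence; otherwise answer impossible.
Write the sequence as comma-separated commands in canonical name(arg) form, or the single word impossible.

key: running turn(left) before strafe(right, 2) would end elsewhere — order is forced
begin: at (9,3), heading E
step 1 (strafe(right, 2)): at (9,1), heading E
step 2 (turn(left)): at (9,1), heading N
all 25 alternatives checked — unique.

strafe(right, 2), turn(left)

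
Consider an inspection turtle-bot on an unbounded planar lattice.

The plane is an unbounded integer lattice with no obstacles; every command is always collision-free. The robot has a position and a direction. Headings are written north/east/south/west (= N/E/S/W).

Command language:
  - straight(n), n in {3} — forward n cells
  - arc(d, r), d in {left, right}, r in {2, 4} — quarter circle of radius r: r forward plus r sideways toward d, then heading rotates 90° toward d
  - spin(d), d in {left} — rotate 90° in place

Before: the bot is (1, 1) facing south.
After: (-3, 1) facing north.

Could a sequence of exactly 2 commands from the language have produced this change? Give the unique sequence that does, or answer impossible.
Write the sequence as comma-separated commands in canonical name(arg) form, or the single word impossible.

arc(right, 2), arc(right, 2)

key: cell and facing (now N) both changed — the 2 commands mix motion and turning
from: (1, 1) facing south
step 1 (arc(right, 2)): (-1, -1) facing west
step 2 (arc(right, 2)): (-3, 1) facing north
uniquely the one of 36 2-step routes that fits.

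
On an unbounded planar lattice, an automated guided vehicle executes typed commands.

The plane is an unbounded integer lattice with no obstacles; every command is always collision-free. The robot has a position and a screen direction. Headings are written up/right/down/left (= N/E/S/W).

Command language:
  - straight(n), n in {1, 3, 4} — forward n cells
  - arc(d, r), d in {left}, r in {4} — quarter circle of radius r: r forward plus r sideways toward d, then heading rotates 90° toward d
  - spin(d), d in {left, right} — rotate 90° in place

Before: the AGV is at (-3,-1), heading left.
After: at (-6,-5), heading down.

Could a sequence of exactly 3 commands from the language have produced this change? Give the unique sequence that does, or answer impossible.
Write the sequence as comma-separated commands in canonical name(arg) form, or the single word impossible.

key: running straight(4) before straight(3) would end elsewhere — order is forced
t0: at (-3,-1), heading left
step 1 (straight(3)): at (-6,-1), heading left
step 2 (spin(left)): at (-6,-1), heading down
step 3 (straight(4)): at (-6,-5), heading down
no rival 3-sequence matches.

straight(3), spin(left), straight(4)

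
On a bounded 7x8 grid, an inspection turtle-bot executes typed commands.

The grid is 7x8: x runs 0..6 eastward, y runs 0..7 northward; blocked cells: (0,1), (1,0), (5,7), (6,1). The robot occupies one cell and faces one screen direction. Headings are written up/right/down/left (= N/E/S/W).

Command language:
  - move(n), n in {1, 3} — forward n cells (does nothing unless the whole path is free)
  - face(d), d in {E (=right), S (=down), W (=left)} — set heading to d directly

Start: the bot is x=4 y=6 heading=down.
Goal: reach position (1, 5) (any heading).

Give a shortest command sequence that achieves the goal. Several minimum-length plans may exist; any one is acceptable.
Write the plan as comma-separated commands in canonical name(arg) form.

start: x=4 y=6 heading=down
[1] after move(1): x=4 y=5 heading=down
[2] after face(W): x=4 y=5 heading=left
[3] after move(3): x=1 y=5 heading=left
no 2-step plan works, so 3 is optimal.

move(1), face(W), move(3)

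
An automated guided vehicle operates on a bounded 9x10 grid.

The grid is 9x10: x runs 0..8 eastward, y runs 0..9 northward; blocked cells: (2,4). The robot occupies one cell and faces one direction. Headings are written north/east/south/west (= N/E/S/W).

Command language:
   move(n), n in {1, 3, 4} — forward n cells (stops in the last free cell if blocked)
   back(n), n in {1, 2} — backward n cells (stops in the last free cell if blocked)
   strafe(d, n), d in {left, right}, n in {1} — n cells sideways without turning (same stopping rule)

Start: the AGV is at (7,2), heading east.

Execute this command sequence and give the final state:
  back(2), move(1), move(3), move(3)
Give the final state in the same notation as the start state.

begin: at (7,2), heading east
1. back(2) → at (5,2), heading east
2. move(1) → at (6,2), heading east
3. move(3) → at (8,2), heading east
4. move(3) → at (8,2), heading east

at (8,2), heading east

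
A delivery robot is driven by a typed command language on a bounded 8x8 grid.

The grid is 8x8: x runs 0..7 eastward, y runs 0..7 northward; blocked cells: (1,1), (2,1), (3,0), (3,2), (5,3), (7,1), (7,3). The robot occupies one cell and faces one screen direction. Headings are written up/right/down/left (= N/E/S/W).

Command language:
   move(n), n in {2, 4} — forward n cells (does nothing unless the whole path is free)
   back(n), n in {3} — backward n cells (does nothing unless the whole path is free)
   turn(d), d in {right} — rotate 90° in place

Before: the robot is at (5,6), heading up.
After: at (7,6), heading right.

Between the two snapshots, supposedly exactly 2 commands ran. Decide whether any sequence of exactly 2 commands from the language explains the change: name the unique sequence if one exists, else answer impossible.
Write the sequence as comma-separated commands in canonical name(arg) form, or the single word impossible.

turn(right), move(2)

key: order matters: swapping turn(right) and move(2) lands elsewhere
initial: at (5,6), heading up
1. turn(right) → at (5,6), heading right
2. move(2) → at (7,6), heading right
no other 2-command option fits: unique.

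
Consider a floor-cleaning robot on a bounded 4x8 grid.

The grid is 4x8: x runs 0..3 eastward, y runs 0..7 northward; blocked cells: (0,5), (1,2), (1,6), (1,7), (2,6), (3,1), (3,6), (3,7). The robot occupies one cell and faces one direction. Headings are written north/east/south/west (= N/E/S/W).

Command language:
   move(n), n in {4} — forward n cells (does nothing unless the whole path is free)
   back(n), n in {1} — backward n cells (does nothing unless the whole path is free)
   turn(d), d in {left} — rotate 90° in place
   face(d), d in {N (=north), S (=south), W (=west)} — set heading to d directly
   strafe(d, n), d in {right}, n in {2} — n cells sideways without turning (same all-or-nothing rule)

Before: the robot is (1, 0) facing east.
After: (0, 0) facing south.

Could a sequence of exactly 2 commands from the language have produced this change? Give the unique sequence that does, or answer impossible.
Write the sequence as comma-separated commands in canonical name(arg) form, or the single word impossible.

back(1), face(S)

key: cell and facing (now S) both changed — the 2 commands mix motion and turning
start: (1, 0) facing east
t=1 back(1) ⇒ (0, 0) facing east
t=2 face(S) ⇒ (0, 0) facing south
no other 2-command option fits: unique.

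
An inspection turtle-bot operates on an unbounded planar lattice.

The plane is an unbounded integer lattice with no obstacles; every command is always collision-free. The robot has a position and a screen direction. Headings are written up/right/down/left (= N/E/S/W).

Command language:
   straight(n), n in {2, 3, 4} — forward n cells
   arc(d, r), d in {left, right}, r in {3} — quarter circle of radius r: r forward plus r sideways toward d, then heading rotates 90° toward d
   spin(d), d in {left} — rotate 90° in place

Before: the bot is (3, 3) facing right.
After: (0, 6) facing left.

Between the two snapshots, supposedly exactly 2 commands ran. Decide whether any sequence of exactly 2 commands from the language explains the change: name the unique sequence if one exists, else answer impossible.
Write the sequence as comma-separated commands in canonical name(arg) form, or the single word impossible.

spin(left), arc(left, 3)

key: position moved to (0,6) AND the heading swung to W — translation plus rotation needed
t0: (3, 3) facing right
[1] after spin(left): (3, 3) facing up
[2] after arc(left, 3): (0, 6) facing left
all 36 alternatives checked — unique.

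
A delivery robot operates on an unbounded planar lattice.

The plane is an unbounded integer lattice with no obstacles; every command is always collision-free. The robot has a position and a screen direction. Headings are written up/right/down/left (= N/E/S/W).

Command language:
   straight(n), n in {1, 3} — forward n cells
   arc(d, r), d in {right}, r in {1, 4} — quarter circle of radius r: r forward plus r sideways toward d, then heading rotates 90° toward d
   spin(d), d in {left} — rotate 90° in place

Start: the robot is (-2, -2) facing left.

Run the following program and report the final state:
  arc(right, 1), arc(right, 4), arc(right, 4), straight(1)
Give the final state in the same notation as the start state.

(5, -2) facing down

from: (-2, -2) facing left
[1] after arc(right, 1): (-3, -1) facing up
[2] after arc(right, 4): (1, 3) facing right
[3] after arc(right, 4): (5, -1) facing down
[4] after straight(1): (5, -2) facing down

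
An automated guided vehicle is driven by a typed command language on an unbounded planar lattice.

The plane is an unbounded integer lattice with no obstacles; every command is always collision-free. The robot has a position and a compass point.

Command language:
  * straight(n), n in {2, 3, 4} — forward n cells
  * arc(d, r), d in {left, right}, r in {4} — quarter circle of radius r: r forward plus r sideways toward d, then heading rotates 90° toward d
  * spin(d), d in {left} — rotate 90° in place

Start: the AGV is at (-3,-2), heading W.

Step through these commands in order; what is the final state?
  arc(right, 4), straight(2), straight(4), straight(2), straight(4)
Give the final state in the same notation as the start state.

at (-7,14), heading N

start: at (-3,-2), heading W
step 1 (arc(right, 4)): at (-7,2), heading N
step 2 (straight(2)): at (-7,4), heading N
step 3 (straight(4)): at (-7,8), heading N
step 4 (straight(2)): at (-7,10), heading N
step 5 (straight(4)): at (-7,14), heading N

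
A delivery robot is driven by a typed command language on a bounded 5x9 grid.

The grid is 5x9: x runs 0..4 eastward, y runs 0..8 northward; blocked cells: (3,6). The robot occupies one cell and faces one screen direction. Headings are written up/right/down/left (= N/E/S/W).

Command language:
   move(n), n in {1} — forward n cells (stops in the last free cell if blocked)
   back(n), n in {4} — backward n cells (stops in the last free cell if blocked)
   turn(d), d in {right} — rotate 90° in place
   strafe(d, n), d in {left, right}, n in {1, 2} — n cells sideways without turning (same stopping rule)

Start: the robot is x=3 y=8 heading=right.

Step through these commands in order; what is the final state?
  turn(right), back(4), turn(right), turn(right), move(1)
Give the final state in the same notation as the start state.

t0: x=3 y=8 heading=right
step 1 (turn(right)): x=3 y=8 heading=down
step 2 (back(4)): x=3 y=8 heading=down
step 3 (turn(right)): x=3 y=8 heading=left
step 4 (turn(right)): x=3 y=8 heading=up
step 5 (move(1)): x=3 y=8 heading=up

x=3 y=8 heading=up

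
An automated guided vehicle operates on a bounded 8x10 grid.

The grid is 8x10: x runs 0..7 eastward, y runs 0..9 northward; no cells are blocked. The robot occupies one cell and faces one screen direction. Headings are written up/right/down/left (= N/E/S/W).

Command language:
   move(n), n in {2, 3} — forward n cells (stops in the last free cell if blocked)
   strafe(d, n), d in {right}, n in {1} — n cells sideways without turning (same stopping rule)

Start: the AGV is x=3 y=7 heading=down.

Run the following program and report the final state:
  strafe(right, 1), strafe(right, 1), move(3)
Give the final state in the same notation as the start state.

x=1 y=4 heading=down

begin: x=3 y=7 heading=down
[1] after strafe(right, 1): x=2 y=7 heading=down
[2] after strafe(right, 1): x=1 y=7 heading=down
[3] after move(3): x=1 y=4 heading=down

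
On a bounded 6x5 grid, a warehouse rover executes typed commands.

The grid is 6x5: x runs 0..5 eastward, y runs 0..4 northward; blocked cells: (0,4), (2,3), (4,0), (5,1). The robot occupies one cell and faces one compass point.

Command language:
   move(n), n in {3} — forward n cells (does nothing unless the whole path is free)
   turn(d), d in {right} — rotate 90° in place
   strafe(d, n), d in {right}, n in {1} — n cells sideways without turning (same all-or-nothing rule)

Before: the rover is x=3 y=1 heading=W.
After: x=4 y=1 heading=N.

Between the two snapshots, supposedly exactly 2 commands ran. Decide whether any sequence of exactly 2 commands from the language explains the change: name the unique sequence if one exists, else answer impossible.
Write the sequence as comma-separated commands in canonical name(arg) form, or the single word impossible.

turn(right), strafe(right, 1)

key: position moved to (4,1) AND the heading swung to N — translation plus rotation needed
start: x=3 y=1 heading=W
[1] after turn(right): x=3 y=1 heading=N
[2] after strafe(right, 1): x=4 y=1 heading=N
no other 2-command option fits: unique.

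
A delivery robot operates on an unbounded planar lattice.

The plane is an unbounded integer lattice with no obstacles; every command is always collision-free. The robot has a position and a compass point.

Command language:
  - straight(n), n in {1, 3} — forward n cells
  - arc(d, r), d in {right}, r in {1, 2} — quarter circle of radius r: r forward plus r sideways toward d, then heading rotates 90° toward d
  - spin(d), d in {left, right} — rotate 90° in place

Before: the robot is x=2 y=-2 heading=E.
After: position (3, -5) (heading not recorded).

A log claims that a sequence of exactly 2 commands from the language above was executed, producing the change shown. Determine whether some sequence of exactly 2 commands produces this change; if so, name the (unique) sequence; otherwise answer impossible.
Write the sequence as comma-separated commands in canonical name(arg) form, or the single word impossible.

arc(right, 2), arc(right, 1)

key: order matters: swapping arc(right, 2) and arc(right, 1) lands elsewhere
from: x=2 y=-2 heading=E
step 1 (arc(right, 2)): x=4 y=-4 heading=S
step 2 (arc(right, 1)): x=3 y=-5 heading=W
all 36 alternatives checked — unique.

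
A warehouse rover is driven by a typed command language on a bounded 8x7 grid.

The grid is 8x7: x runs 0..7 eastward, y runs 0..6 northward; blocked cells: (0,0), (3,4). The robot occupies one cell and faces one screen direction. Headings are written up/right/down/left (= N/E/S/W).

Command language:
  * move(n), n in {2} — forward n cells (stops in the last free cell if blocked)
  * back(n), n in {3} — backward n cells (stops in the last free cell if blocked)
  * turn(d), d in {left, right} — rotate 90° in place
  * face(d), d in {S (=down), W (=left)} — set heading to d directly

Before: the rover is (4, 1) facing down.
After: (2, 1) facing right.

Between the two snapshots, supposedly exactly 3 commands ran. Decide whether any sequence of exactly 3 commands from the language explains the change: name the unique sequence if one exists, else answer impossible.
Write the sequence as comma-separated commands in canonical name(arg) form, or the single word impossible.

every 3-command combo misses the target.

impossible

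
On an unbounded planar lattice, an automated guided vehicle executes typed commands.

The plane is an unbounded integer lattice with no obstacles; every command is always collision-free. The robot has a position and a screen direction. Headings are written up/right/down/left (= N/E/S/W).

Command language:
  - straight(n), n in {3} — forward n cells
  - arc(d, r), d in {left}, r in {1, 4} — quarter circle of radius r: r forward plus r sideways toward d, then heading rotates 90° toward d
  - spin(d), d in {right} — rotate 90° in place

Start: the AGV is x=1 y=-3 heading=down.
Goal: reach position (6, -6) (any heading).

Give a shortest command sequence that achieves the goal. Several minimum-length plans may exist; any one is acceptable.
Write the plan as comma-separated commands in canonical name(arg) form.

initial: x=1 y=-3 heading=down
1. arc(left, 4) → x=5 y=-7 heading=right
2. arc(left, 1) → x=6 y=-6 heading=up
no 1-step plan works, so 2 is optimal.

arc(left, 4), arc(left, 1)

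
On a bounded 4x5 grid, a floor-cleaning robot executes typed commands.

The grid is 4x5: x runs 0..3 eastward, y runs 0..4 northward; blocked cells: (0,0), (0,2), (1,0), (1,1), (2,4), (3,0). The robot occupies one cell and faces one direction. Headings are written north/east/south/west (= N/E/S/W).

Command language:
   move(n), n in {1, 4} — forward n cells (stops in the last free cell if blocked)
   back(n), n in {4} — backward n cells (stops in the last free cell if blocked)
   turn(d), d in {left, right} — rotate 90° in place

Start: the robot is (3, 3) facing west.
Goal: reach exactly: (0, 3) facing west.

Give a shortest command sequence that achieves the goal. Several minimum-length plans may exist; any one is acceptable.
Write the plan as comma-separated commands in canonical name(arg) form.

move(4)

initial: (3, 3) facing west
1. move(4) → (0, 3) facing west
nothing shorter than 1 reaches the goal.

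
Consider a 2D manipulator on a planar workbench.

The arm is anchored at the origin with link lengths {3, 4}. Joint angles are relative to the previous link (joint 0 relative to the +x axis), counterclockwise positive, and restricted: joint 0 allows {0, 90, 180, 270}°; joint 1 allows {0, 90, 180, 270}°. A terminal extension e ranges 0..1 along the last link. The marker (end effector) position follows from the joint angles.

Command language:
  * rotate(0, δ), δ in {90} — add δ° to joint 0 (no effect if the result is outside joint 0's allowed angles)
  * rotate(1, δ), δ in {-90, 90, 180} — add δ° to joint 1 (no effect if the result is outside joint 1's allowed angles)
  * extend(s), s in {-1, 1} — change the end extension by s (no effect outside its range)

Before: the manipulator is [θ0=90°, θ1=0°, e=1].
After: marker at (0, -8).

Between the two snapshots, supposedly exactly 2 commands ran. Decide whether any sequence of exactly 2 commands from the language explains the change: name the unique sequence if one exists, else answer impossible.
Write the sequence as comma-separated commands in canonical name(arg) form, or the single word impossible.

begin: [θ0=90°, θ1=0°, e=1]
step 1 (rotate(0, 90)): [θ0=180°, θ1=0°, e=1]
step 2 (rotate(0, 90)): [θ0=270°, θ1=0°, e=1]
no other 2-command option fits: unique.

rotate(0, 90), rotate(0, 90)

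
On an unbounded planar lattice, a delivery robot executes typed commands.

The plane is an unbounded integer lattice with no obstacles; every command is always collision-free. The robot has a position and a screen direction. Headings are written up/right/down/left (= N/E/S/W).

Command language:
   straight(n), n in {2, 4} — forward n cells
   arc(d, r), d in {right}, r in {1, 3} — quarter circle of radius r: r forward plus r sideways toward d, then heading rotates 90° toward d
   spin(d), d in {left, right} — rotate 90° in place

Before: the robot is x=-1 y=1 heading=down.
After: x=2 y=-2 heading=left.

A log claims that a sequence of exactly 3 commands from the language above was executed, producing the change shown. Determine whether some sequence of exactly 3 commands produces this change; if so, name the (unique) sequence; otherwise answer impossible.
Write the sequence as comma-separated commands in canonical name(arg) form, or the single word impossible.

spin(left), arc(right, 3), spin(right)

key: order matters: swapping spin(left) and spin(right) lands elsewhere
initial: x=-1 y=1 heading=down
[1] after spin(left): x=-1 y=1 heading=right
[2] after arc(right, 3): x=2 y=-2 heading=down
[3] after spin(right): x=2 y=-2 heading=left
uniquely the one of 216 3-step routes that fits.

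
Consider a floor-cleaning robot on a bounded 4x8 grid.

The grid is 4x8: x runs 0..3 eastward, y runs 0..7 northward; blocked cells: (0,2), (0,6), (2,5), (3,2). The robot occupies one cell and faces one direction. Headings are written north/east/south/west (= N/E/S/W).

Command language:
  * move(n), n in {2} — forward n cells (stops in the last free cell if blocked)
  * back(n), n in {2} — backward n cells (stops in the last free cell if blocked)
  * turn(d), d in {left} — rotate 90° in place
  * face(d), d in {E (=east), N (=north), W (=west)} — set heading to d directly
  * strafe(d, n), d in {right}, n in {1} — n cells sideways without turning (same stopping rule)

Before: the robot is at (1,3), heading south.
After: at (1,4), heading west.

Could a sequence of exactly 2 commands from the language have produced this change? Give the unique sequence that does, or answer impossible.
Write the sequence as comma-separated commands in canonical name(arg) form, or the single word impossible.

face(W), strafe(right, 1)

key: position moved to (1,4) AND the heading swung to W — translation plus rotation needed
start: at (1,3), heading south
1. face(W) → at (1,3), heading west
2. strafe(right, 1) → at (1,4), heading west
no rival 2-sequence matches.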